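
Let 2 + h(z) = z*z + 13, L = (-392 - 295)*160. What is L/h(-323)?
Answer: -1832/1739 ≈ -1.0535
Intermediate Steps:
L = -109920 (L = -687*160 = -109920)
h(z) = 11 + z**2 (h(z) = -2 + (z*z + 13) = -2 + (z**2 + 13) = -2 + (13 + z**2) = 11 + z**2)
L/h(-323) = -109920/(11 + (-323)**2) = -109920/(11 + 104329) = -109920/104340 = -109920*1/104340 = -1832/1739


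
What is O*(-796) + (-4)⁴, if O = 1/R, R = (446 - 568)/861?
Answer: 358294/61 ≈ 5873.7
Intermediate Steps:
R = -122/861 (R = -122*1/861 = -122/861 ≈ -0.14170)
O = -861/122 (O = 1/(-122/861) = -861/122 ≈ -7.0574)
O*(-796) + (-4)⁴ = -861/122*(-796) + (-4)⁴ = 342678/61 + 256 = 358294/61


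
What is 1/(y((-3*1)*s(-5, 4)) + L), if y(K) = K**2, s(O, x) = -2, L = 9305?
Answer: 1/9341 ≈ 0.00010705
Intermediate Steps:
1/(y((-3*1)*s(-5, 4)) + L) = 1/((-3*1*(-2))**2 + 9305) = 1/((-3*(-2))**2 + 9305) = 1/(6**2 + 9305) = 1/(36 + 9305) = 1/9341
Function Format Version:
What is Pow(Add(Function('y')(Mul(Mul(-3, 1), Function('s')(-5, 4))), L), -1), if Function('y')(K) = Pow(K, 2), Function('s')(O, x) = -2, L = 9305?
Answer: Rational(1, 9341) ≈ 0.00010705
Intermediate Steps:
Pow(Add(Function('y')(Mul(Mul(-3, 1), Function('s')(-5, 4))), L), -1) = Pow(Add(Pow(Mul(Mul(-3, 1), -2), 2), 9305), -1) = Pow(Add(Pow(Mul(-3, -2), 2), 9305), -1) = Pow(Add(Pow(6, 2), 9305), -1) = Pow(Add(36, 9305), -1) = Pow(9341, -1) = Rational(1, 9341)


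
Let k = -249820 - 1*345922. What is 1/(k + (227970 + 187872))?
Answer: -1/179900 ≈ -5.5586e-6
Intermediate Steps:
k = -595742 (k = -249820 - 345922 = -595742)
1/(k + (227970 + 187872)) = 1/(-595742 + (227970 + 187872)) = 1/(-595742 + 415842) = 1/(-179900) = -1/179900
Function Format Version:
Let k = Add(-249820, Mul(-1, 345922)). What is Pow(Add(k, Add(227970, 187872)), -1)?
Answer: Rational(-1, 179900) ≈ -5.5586e-6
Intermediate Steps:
k = -595742 (k = Add(-249820, -345922) = -595742)
Pow(Add(k, Add(227970, 187872)), -1) = Pow(Add(-595742, Add(227970, 187872)), -1) = Pow(Add(-595742, 415842), -1) = Pow(-179900, -1) = Rational(-1, 179900)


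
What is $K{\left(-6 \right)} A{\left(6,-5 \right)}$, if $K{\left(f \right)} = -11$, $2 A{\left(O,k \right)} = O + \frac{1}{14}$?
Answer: $- \frac{935}{28} \approx -33.393$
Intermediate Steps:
$A{\left(O,k \right)} = \frac{1}{28} + \frac{O}{2}$ ($A{\left(O,k \right)} = \frac{O + \frac{1}{14}}{2} = \frac{\frac{1}{14} + O}{2} = \frac{1}{28} + \frac{O}{2}$)
$K{\left(-6 \right)} A{\left(6,-5 \right)} = - 11 \left(\frac{1}{28} + \frac{1}{2} \cdot 6\right) = - 11 \left(\frac{1}{28} + 3\right) = \left(-11\right) \frac{85}{28} = - \frac{935}{28}$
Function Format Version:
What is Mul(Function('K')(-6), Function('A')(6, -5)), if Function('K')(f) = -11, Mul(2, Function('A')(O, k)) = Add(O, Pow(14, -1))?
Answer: Rational(-935, 28) ≈ -33.393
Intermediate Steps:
Function('A')(O, k) = Add(Rational(1, 28), Mul(Rational(1, 2), O)) (Function('A')(O, k) = Mul(Rational(1, 2), Add(O, Pow(14, -1))) = Mul(Rational(1, 2), Add(O, Rational(1, 14))) = Mul(Rational(1, 2), Add(Rational(1, 14), O)) = Add(Rational(1, 28), Mul(Rational(1, 2), O)))
Mul(Function('K')(-6), Function('A')(6, -5)) = Mul(-11, Add(Rational(1, 28), Mul(Rational(1, 2), 6))) = Mul(-11, Add(Rational(1, 28), 3)) = Mul(-11, Rational(85, 28)) = Rational(-935, 28)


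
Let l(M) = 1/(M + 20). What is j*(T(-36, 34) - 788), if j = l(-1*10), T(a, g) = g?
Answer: -377/5 ≈ -75.400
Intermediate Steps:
l(M) = 1/(20 + M)
j = ⅒ (j = 1/(20 - 1*10) = 1/(20 - 10) = 1/10 = ⅒ ≈ 0.10000)
j*(T(-36, 34) - 788) = (34 - 788)/10 = (⅒)*(-754) = -377/5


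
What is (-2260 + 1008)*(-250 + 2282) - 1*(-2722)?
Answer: -2541342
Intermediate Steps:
(-2260 + 1008)*(-250 + 2282) - 1*(-2722) = -1252*2032 + 2722 = -2544064 + 2722 = -2541342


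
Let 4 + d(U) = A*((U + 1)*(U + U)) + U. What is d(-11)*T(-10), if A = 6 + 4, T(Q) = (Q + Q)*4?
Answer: -174800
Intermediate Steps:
T(Q) = 8*Q (T(Q) = (2*Q)*4 = 8*Q)
A = 10
d(U) = -4 + U + 20*U*(1 + U) (d(U) = -4 + (10*((U + 1)*(U + U)) + U) = -4 + (10*((1 + U)*(2*U)) + U) = -4 + (10*(2*U*(1 + U)) + U) = -4 + (20*U*(1 + U) + U) = -4 + (U + 20*U*(1 + U)) = -4 + U + 20*U*(1 + U))
d(-11)*T(-10) = (-4 + 20*(-11)**2 + 21*(-11))*(8*(-10)) = (-4 + 20*121 - 231)*(-80) = (-4 + 2420 - 231)*(-80) = 2185*(-80) = -174800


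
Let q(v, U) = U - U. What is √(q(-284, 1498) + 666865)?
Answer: √666865 ≈ 816.62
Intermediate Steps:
q(v, U) = 0
√(q(-284, 1498) + 666865) = √(0 + 666865) = √666865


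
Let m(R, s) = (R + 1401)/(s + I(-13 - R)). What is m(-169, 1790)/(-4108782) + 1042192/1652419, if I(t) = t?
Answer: 297608638538572/471865346334231 ≈ 0.63071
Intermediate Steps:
m(R, s) = (1401 + R)/(-13 + s - R) (m(R, s) = (R + 1401)/(s + (-13 - R)) = (1401 + R)/(-13 + s - R))
m(-169, 1790)/(-4108782) + 1042192/1652419 = ((1401 - 169)/(-13 + 1790 - 1*(-169)))/(-4108782) + 1042192/1652419 = (1232/(-13 + 1790 + 169))*(-1/4108782) + 1042192*(1/1652419) = (1232/1946)*(-1/4108782) + 1042192/1652419 = ((1/1946)*1232)*(-1/4108782) + 1042192/1652419 = (88/139)*(-1/4108782) + 1042192/1652419 = -44/285560349 + 1042192/1652419 = 297608638538572/471865346334231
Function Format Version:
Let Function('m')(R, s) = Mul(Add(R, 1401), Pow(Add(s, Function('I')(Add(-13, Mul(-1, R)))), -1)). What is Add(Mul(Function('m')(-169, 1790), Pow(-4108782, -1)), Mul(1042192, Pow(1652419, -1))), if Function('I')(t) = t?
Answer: Rational(297608638538572, 471865346334231) ≈ 0.63071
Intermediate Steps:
Function('m')(R, s) = Mul(Pow(Add(-13, s, Mul(-1, R)), -1), Add(1401, R)) (Function('m')(R, s) = Mul(Add(R, 1401), Pow(Add(s, Add(-13, Mul(-1, R))), -1)) = Mul(Add(1401, R), Pow(Add(-13, s, Mul(-1, R)), -1)) = Mul(Pow(Add(-13, s, Mul(-1, R)), -1), Add(1401, R)))
Add(Mul(Function('m')(-169, 1790), Pow(-4108782, -1)), Mul(1042192, Pow(1652419, -1))) = Add(Mul(Mul(Pow(Add(-13, 1790, Mul(-1, -169)), -1), Add(1401, -169)), Pow(-4108782, -1)), Mul(1042192, Pow(1652419, -1))) = Add(Mul(Mul(Pow(Add(-13, 1790, 169), -1), 1232), Rational(-1, 4108782)), Mul(1042192, Rational(1, 1652419))) = Add(Mul(Mul(Pow(1946, -1), 1232), Rational(-1, 4108782)), Rational(1042192, 1652419)) = Add(Mul(Mul(Rational(1, 1946), 1232), Rational(-1, 4108782)), Rational(1042192, 1652419)) = Add(Mul(Rational(88, 139), Rational(-1, 4108782)), Rational(1042192, 1652419)) = Add(Rational(-44, 285560349), Rational(1042192, 1652419)) = Rational(297608638538572, 471865346334231)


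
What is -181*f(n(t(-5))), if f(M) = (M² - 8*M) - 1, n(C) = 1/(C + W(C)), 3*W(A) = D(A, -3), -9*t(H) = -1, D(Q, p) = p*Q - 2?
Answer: -9593/4 ≈ -2398.3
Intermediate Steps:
D(Q, p) = -2 + Q*p (D(Q, p) = Q*p - 2 = -2 + Q*p)
t(H) = ⅑ (t(H) = -⅑*(-1) = ⅑)
W(A) = -⅔ - A (W(A) = (-2 + A*(-3))/3 = (-2 - 3*A)/3 = -⅔ - A)
n(C) = -3/2 (n(C) = 1/(C + (-⅔ - C)) = 1/(-⅔) = -3/2)
f(M) = -1 + M² - 8*M
-181*f(n(t(-5))) = -181*(-1 + (-3/2)² - 8*(-3/2)) = -181*(-1 + 9/4 + 12) = -181*53/4 = -9593/4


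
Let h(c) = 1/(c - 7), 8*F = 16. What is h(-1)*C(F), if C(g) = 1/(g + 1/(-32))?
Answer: -4/63 ≈ -0.063492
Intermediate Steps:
F = 2 (F = (⅛)*16 = 2)
h(c) = 1/(-7 + c)
C(g) = 1/(-1/32 + g) (C(g) = 1/(g - 1/32) = 1/(-1/32 + g))
h(-1)*C(F) = (32/(-1 + 32*2))/(-7 - 1) = (32/(-1 + 64))/(-8) = -4/63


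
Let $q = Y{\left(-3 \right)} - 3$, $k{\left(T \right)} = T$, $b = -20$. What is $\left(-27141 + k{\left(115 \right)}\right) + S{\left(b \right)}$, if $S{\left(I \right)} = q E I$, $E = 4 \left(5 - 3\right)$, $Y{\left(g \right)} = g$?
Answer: $-26066$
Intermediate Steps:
$E = 8$ ($E = 4 \cdot 2 = 8$)
$q = -6$ ($q = -3 - 3 = -6$)
$S{\left(I \right)} = - 48 I$ ($S{\left(I \right)} = \left(-6\right) 8 I = - 48 I$)
$\left(-27141 + k{\left(115 \right)}\right) + S{\left(b \right)} = \left(-27141 + 115\right) - -960 = -27026 + 960 = -26066$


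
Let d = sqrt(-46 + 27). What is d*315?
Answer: 315*I*sqrt(19) ≈ 1373.1*I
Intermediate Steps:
d = I*sqrt(19) (d = sqrt(-19) = I*sqrt(19) ≈ 4.3589*I)
d*315 = (I*sqrt(19))*315 = 315*I*sqrt(19)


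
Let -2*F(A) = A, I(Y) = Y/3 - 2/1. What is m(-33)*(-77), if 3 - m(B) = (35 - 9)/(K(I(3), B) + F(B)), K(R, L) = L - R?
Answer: -11165/31 ≈ -360.16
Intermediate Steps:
I(Y) = -2 + Y/3 (I(Y) = Y*(1/3) - 2*1 = Y/3 - 2 = -2 + Y/3)
F(A) = -A/2
m(B) = 3 - 26/(1 + B/2) (m(B) = 3 - (35 - 9)/((B - (-2 + (1/3)*3)) - B/2) = 3 - 26/((B - (-2 + 1)) - B/2) = 3 - 26/((B - 1*(-1)) - B/2) = 3 - 26/((B + 1) - B/2) = 3 - 26/((1 + B) - B/2) = 3 - 26/(1 + B/2))
m(-33)*(-77) = ((-46 + 3*(-33))/(2 - 33))*(-77) = ((-46 - 99)/(-31))*(-77) = -1/31*(-145)*(-77) = (145/31)*(-77) = -11165/31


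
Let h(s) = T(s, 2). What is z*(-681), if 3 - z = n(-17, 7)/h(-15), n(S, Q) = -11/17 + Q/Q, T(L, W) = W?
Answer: -32688/17 ≈ -1922.8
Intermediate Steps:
h(s) = 2
n(S, Q) = 6/17 (n(S, Q) = -11*1/17 + 1 = -11/17 + 1 = 6/17)
z = 48/17 (z = 3 - 6/(17*2) = 3 - 1*3/17 = 3 - 3/17 = 48/17 ≈ 2.8235)
z*(-681) = (48/17)*(-681) = -32688/17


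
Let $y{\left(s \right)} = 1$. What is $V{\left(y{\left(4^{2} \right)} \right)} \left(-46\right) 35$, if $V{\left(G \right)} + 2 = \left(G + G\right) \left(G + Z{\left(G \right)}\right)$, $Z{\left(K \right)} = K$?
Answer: $-3220$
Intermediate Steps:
$V{\left(G \right)} = -2 + 4 G^{2}$ ($V{\left(G \right)} = -2 + \left(G + G\right) \left(G + G\right) = -2 + 2 G 2 G = -2 + 4 G^{2}$)
$V{\left(y{\left(4^{2} \right)} \right)} \left(-46\right) 35 = \left(-2 + 4 \cdot 1^{2}\right) \left(-46\right) 35 = \left(-2 + 4 \cdot 1\right) \left(-46\right) 35 = \left(-2 + 4\right) \left(-46\right) 35 = 2 \left(-46\right) 35 = \left(-92\right) 35 = -3220$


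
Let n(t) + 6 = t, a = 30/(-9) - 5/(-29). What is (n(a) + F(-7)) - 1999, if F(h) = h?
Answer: -175319/87 ≈ -2015.2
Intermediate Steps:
a = -275/87 (a = 30*(-⅑) - 5*(-1/29) = -10/3 + 5/29 = -275/87 ≈ -3.1609)
n(t) = -6 + t
(n(a) + F(-7)) - 1999 = ((-6 - 275/87) - 7) - 1999 = (-797/87 - 7) - 1999 = -1406/87 - 1999 = -175319/87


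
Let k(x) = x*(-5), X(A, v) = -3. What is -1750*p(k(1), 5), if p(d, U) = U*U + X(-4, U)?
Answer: -38500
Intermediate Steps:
k(x) = -5*x
p(d, U) = -3 + U² (p(d, U) = U*U - 3 = U² - 3 = -3 + U²)
-1750*p(k(1), 5) = -1750*(-3 + 5²) = -1750*(-3 + 25) = -1750*22 = -38500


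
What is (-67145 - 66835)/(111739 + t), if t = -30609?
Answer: -1914/1159 ≈ -1.6514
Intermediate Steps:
(-67145 - 66835)/(111739 + t) = (-67145 - 66835)/(111739 - 30609) = -133980/81130 = -133980*1/81130 = -1914/1159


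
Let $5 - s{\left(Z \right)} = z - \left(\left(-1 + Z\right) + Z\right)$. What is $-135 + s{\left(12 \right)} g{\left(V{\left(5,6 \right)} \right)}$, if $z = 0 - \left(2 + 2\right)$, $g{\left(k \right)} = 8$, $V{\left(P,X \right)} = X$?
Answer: $121$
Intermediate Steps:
$z = -4$ ($z = 0 - 4 = -4$)
$s{\left(Z \right)} = 8 + 2 Z$ ($s{\left(Z \right)} = 5 - \left(-4 - \left(\left(-1 + Z\right) + Z\right)\right) = 5 - \left(-4 - \left(-1 + 2 Z\right)\right) = 5 - \left(-3 - 2 Z\right) = 5 + \left(3 + 2 Z\right) = 8 + 2 Z$)
$-135 + s{\left(12 \right)} g{\left(V{\left(5,6 \right)} \right)} = -135 + \left(8 + 2 \cdot 12\right) 8 = -135 + \left(8 + 24\right) 8 = -135 + 32 \cdot 8 = -135 + 256 = 121$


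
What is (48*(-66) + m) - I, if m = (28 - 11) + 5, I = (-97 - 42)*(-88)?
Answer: -15378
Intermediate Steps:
I = 12232 (I = -139*(-88) = 12232)
m = 22 (m = 17 + 5 = 22)
(48*(-66) + m) - I = (48*(-66) + 22) - 1*12232 = (-3168 + 22) - 12232 = -3146 - 12232 = -15378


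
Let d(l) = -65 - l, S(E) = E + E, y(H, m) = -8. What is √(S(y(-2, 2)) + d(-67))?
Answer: I*√14 ≈ 3.7417*I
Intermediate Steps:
S(E) = 2*E
√(S(y(-2, 2)) + d(-67)) = √(2*(-8) + (-65 - 1*(-67))) = √(-16 + (-65 + 67)) = √(-16 + 2) = √(-14) = I*√14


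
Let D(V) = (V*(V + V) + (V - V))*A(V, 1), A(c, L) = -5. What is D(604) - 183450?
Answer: -3831610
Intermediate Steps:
D(V) = -10*V**2 (D(V) = (V*(V + V) + (V - V))*(-5) = (V*(2*V) + 0)*(-5) = (2*V**2 + 0)*(-5) = (2*V**2)*(-5) = -10*V**2)
D(604) - 183450 = -10*604**2 - 183450 = -10*364816 - 183450 = -3648160 - 183450 = -3831610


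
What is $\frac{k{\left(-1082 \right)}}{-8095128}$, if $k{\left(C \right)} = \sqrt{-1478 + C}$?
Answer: $- \frac{2 i \sqrt{10}}{1011891} \approx - 6.2502 \cdot 10^{-6} i$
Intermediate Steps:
$\frac{k{\left(-1082 \right)}}{-8095128} = \frac{\sqrt{-1478 - 1082}}{-8095128} = \sqrt{-2560} \left(- \frac{1}{8095128}\right) = 16 i \sqrt{10} \left(- \frac{1}{8095128}\right) = - \frac{2 i \sqrt{10}}{1011891}$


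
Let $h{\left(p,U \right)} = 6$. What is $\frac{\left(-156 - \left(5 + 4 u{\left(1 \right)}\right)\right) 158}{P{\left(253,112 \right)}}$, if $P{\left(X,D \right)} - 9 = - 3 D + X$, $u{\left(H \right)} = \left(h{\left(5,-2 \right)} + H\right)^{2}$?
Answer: $\frac{28203}{37} \approx 762.24$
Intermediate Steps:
$u{\left(H \right)} = \left(6 + H\right)^{2}$
$P{\left(X,D \right)} = 9 + X - 3 D$ ($P{\left(X,D \right)} = 9 - \left(- X + 3 D\right) = 9 + X - 3 D$)
$\frac{\left(-156 - \left(5 + 4 u{\left(1 \right)}\right)\right) 158}{P{\left(253,112 \right)}} = \frac{\left(-156 - \left(5 + 4 \left(6 + 1\right)^{2}\right)\right) 158}{9 + 253 - 336} = \frac{\left(-156 - \left(5 + 4 \cdot 7^{2}\right)\right) 158}{9 + 253 - 336} = \frac{\left(-156 - 201\right) 158}{-74} = \left(-156 - 201\right) 158 \left(- \frac{1}{74}\right) = \left(-357\right) 158 \left(- \frac{1}{74}\right) = \left(-56406\right) \left(- \frac{1}{74}\right) = \frac{28203}{37}$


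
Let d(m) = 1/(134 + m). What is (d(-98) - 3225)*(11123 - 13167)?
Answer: 59326589/9 ≈ 6.5918e+6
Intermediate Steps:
(d(-98) - 3225)*(11123 - 13167) = (1/(134 - 98) - 3225)*(11123 - 13167) = (1/36 - 3225)*(-2044) = -116099/36*(-2044) = 59326589/9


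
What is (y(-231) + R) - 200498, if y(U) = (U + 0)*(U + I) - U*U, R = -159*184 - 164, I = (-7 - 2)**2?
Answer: -248629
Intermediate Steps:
I = 81 (I = (-9)**2 = 81)
R = -29420 (R = -29256 - 164 = -29420)
y(U) = -U**2 + U*(81 + U) (y(U) = (U + 0)*(U + 81) - U*U = U*(81 + U) - U**2 = -U**2 + U*(81 + U))
(y(-231) + R) - 200498 = (81*(-231) - 29420) - 200498 = (-18711 - 29420) - 200498 = -48131 - 200498 = -248629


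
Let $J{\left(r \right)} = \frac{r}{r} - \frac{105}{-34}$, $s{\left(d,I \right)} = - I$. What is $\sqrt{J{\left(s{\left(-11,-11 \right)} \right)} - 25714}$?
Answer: $\frac{i \sqrt{29720658}}{34} \approx 160.34 i$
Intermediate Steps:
$J{\left(r \right)} = \frac{139}{34}$ ($J{\left(r \right)} = 1 - - \frac{105}{34} = 1 + \frac{105}{34} = \frac{139}{34}$)
$\sqrt{J{\left(s{\left(-11,-11 \right)} \right)} - 25714} = \sqrt{\frac{139}{34} - 25714} = \sqrt{- \frac{874137}{34}} = \frac{i \sqrt{29720658}}{34}$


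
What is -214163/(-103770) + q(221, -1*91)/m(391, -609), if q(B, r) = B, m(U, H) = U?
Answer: 6274759/2386710 ≈ 2.6290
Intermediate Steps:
-214163/(-103770) + q(221, -1*91)/m(391, -609) = -214163/(-103770) + 221/391 = -214163*(-1/103770) + 221*(1/391) = 214163/103770 + 13/23 = 6274759/2386710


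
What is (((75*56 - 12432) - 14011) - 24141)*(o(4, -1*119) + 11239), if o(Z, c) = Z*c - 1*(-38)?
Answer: -500993584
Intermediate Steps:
o(Z, c) = 38 + Z*c (o(Z, c) = Z*c + 38 = 38 + Z*c)
(((75*56 - 12432) - 14011) - 24141)*(o(4, -1*119) + 11239) = (((75*56 - 12432) - 14011) - 24141)*((38 + 4*(-1*119)) + 11239) = (((4200 - 12432) - 14011) - 24141)*((38 + 4*(-119)) + 11239) = ((-8232 - 14011) - 24141)*((38 - 476) + 11239) = (-22243 - 24141)*(-438 + 11239) = -46384*10801 = -500993584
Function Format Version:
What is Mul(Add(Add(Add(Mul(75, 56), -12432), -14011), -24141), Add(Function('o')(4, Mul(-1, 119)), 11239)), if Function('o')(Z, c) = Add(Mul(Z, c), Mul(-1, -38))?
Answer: -500993584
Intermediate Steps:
Function('o')(Z, c) = Add(38, Mul(Z, c)) (Function('o')(Z, c) = Add(Mul(Z, c), 38) = Add(38, Mul(Z, c)))
Mul(Add(Add(Add(Mul(75, 56), -12432), -14011), -24141), Add(Function('o')(4, Mul(-1, 119)), 11239)) = Mul(Add(Add(Add(Mul(75, 56), -12432), -14011), -24141), Add(Add(38, Mul(4, Mul(-1, 119))), 11239)) = Mul(Add(Add(Add(4200, -12432), -14011), -24141), Add(Add(38, Mul(4, -119)), 11239)) = Mul(Add(Add(-8232, -14011), -24141), Add(Add(38, -476), 11239)) = Mul(Add(-22243, -24141), Add(-438, 11239)) = Mul(-46384, 10801) = -500993584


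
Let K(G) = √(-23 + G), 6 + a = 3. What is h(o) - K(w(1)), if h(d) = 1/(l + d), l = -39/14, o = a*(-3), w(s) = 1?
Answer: 14/87 - I*√22 ≈ 0.16092 - 4.6904*I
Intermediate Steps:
a = -3 (a = -6 + 3 = -3)
o = 9 (o = -3*(-3) = 9)
l = -39/14 (l = -39*1/14 = -39/14 ≈ -2.7857)
h(d) = 1/(-39/14 + d)
h(o) - K(w(1)) = 14/(-39 + 14*9) - √(-23 + 1) = 14/(-39 + 126) - √(-22) = 14/87 - I*√22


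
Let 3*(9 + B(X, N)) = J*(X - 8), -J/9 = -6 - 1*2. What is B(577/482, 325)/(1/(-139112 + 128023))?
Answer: 460382013/241 ≈ 1.9103e+6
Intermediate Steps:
J = 72 (J = -9*(-6 - 1*2) = -9*(-6 - 2) = -9*(-8) = 72)
B(X, N) = -201 + 24*X (B(X, N) = -9 + (72*(X - 8))/3 = -9 + (72*(-8 + X))/3 = -9 + (-576 + 72*X)/3 = -9 + (-192 + 24*X) = -201 + 24*X)
B(577/482, 325)/(1/(-139112 + 128023)) = (-201 + 24*(577/482))/(1/(-139112 + 128023)) = (-201 + 24*(577*(1/482)))/(1/(-11089)) = (-201 + 24*(577/482))/(-1/11089) = (-201 + 6924/241)*(-11089) = -41517/241*(-11089) = 460382013/241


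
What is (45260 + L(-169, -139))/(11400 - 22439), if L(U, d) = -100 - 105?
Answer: -45055/11039 ≈ -4.0814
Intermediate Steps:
L(U, d) = -205
(45260 + L(-169, -139))/(11400 - 22439) = (45260 - 205)/(11400 - 22439) = 45055/(-11039) = 45055*(-1/11039) = -45055/11039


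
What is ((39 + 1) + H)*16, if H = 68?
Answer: 1728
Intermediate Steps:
((39 + 1) + H)*16 = ((39 + 1) + 68)*16 = (40 + 68)*16 = 108*16 = 1728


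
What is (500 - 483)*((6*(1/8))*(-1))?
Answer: -51/4 ≈ -12.750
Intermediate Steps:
(500 - 483)*((6*(1/8))*(-1)) = 17*((6*(1*(⅛)))*(-1)) = 17*((6*(⅛))*(-1)) = 17*((¾)*(-1)) = 17*(-¾) = -51/4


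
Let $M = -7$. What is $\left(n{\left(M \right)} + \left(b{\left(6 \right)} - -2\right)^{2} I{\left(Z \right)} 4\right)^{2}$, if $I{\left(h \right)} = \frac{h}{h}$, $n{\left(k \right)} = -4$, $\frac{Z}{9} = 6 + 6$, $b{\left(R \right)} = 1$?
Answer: $1024$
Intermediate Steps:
$Z = 108$ ($Z = 9 \left(6 + 6\right) = 9 \cdot 12 = 108$)
$I{\left(h \right)} = 1$
$\left(n{\left(M \right)} + \left(b{\left(6 \right)} - -2\right)^{2} I{\left(Z \right)} 4\right)^{2} = \left(-4 + \left(1 - -2\right)^{2} \cdot 1 \cdot 4\right)^{2} = \left(-4 + \left(1 + 2\right)^{2} \cdot 1 \cdot 4\right)^{2} = \left(-4 + 3^{2} \cdot 1 \cdot 4\right)^{2} = \left(-4 + 9 \cdot 1 \cdot 4\right)^{2} = \left(-4 + 9 \cdot 4\right)^{2} = \left(-4 + 36\right)^{2} = 32^{2} = 1024$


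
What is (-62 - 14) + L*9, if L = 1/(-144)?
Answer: -1217/16 ≈ -76.063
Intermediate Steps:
L = -1/144 ≈ -0.0069444
(-62 - 14) + L*9 = (-62 - 14) - 1/144*9 = -76 - 1/16 = -1217/16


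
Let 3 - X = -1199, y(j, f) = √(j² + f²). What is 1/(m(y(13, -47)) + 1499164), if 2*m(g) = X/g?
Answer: 3565011992/5344537637613487 - 601*√2378/5344537637613487 ≈ 6.6703e-7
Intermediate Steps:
y(j, f) = √(f² + j²)
X = 1202 (X = 3 - 1*(-1199) = 3 + 1199 = 1202)
m(g) = 601/g (m(g) = (1202/g)/2 = 601/g)
1/(m(y(13, -47)) + 1499164) = 1/(601/(√((-47)² + 13²)) + 1499164) = 1/(601/(√(2209 + 169)) + 1499164) = 1/(601/(√2378) + 1499164) = 1/(601*(√2378/2378) + 1499164) = 1/(601*√2378/2378 + 1499164) = 1/(1499164 + 601*√2378/2378)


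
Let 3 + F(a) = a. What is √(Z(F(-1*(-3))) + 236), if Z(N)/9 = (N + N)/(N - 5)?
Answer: 2*√59 ≈ 15.362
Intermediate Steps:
F(a) = -3 + a
Z(N) = 18*N/(-5 + N) (Z(N) = 9*((N + N)/(N - 5)) = 9*((2*N)/(-5 + N)) = 9*(2*N/(-5 + N)) = 18*N/(-5 + N))
√(Z(F(-1*(-3))) + 236) = √(18*(-3 - 1*(-3))/(-5 + (-3 - 1*(-3))) + 236) = √(18*(-3 + 3)/(-5 + (-3 + 3)) + 236) = √(18*0/(-5 + 0) + 236) = √(18*0/(-5) + 236) = √(18*0*(-⅕) + 236) = √(0 + 236) = √236 = 2*√59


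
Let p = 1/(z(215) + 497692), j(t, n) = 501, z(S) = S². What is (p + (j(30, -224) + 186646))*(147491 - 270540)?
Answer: -12525457309705200/543917 ≈ -2.3028e+10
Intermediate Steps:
p = 1/543917 (p = 1/(215² + 497692) = 1/(46225 + 497692) = 1/543917 ≈ 1.8385e-6)
(p + (j(30, -224) + 186646))*(147491 - 270540) = (1/543917 + (501 + 186646))*(147491 - 270540) = (1/543917 + 187147)*(-123049) = (101792434800/543917)*(-123049) = -12525457309705200/543917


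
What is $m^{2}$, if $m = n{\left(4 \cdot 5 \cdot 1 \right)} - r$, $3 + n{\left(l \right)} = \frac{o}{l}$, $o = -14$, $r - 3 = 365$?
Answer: $\frac{13816089}{100} \approx 1.3816 \cdot 10^{5}$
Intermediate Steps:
$r = 368$ ($r = 3 + 365 = 368$)
$n{\left(l \right)} = -3 - \frac{14}{l}$
$m = - \frac{3717}{10}$ ($m = \left(-3 - \frac{14}{4 \cdot 5 \cdot 1}\right) - 368 = \left(-3 - \frac{14}{20 \cdot 1}\right) - 368 = \left(-3 - \frac{14}{20}\right) - 368 = \left(-3 - \frac{7}{10}\right) - 368 = - \frac{37}{10} - 368 = - \frac{3717}{10} \approx -371.7$)
$m^{2} = \left(- \frac{3717}{10}\right)^{2} = \frac{13816089}{100}$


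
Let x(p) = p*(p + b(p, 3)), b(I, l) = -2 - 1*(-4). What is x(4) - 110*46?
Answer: -5036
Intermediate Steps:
b(I, l) = 2 (b(I, l) = -2 + 4 = 2)
x(p) = p*(2 + p) (x(p) = p*(p + 2) = p*(2 + p))
x(4) - 110*46 = 4*(2 + 4) - 110*46 = 4*6 - 5060 = 24 - 5060 = -5036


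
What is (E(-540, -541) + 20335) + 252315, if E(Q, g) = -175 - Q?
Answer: 273015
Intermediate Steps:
(E(-540, -541) + 20335) + 252315 = ((-175 - 1*(-540)) + 20335) + 252315 = ((-175 + 540) + 20335) + 252315 = (365 + 20335) + 252315 = 20700 + 252315 = 273015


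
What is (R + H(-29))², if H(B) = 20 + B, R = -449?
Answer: 209764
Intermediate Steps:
(R + H(-29))² = (-449 + (20 - 29))² = (-449 - 9)² = (-458)² = 209764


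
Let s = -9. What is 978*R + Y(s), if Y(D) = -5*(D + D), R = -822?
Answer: -803826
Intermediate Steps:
Y(D) = -10*D
978*R + Y(s) = 978*(-822) - 10*(-9) = -803916 + 90 = -803826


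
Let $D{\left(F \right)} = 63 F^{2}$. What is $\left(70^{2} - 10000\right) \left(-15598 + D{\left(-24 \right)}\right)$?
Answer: $-105519000$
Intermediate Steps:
$\left(70^{2} - 10000\right) \left(-15598 + D{\left(-24 \right)}\right) = \left(70^{2} - 10000\right) \left(-15598 + 63 \left(-24\right)^{2}\right) = \left(4900 - 10000\right) \left(-15598 + 63 \cdot 576\right) = - 5100 \left(-15598 + 36288\right) = \left(-5100\right) 20690 = -105519000$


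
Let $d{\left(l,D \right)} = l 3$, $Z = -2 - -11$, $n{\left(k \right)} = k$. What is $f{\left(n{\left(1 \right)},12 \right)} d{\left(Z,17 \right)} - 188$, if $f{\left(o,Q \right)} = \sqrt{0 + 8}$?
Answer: $-188 + 54 \sqrt{2} \approx -111.63$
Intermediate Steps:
$Z = 9$ ($Z = -2 + 11 = 9$)
$f{\left(o,Q \right)} = 2 \sqrt{2}$ ($f{\left(o,Q \right)} = \sqrt{8} = 2 \sqrt{2}$)
$d{\left(l,D \right)} = 3 l$
$f{\left(n{\left(1 \right)},12 \right)} d{\left(Z,17 \right)} - 188 = 2 \sqrt{2} \cdot 3 \cdot 9 - 188 = 2 \sqrt{2} \cdot 27 - 188 = 54 \sqrt{2} - 188 = -188 + 54 \sqrt{2}$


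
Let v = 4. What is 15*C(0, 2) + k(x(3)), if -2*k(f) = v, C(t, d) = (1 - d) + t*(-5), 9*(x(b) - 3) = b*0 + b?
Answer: -17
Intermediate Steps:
x(b) = 3 + b/9 (x(b) = 3 + (b*0 + b)/9 = 3 + (0 + b)/9 = 3 + b/9)
C(t, d) = 1 - d - 5*t (C(t, d) = (1 - d) - 5*t = 1 - d - 5*t)
k(f) = -2 (k(f) = -½*4 = -2)
15*C(0, 2) + k(x(3)) = 15*(1 - 1*2 - 5*0) - 2 = 15*(1 - 2 + 0) - 2 = 15*(-1) - 2 = -15 - 2 = -17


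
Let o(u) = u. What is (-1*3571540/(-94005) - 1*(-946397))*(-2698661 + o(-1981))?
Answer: -16018339774301270/6267 ≈ -2.5560e+12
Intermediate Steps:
(-1*3571540/(-94005) - 1*(-946397))*(-2698661 + o(-1981)) = (-1*3571540/(-94005) - 1*(-946397))*(-2698661 - 1981) = (-3571540*(-1/94005) + 946397)*(-2700642) = (714308/18801 + 946397)*(-2700642) = (17793924305/18801)*(-2700642) = -16018339774301270/6267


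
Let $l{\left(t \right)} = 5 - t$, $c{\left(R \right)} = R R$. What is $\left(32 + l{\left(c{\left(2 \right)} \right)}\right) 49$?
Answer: $1617$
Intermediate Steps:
$c{\left(R \right)} = R^{2}$
$\left(32 + l{\left(c{\left(2 \right)} \right)}\right) 49 = \left(32 + \left(5 - 2^{2}\right)\right) 49 = \left(32 + \left(5 - 4\right)\right) 49 = \left(32 + 1\right) 49 = 33 \cdot 49 = 1617$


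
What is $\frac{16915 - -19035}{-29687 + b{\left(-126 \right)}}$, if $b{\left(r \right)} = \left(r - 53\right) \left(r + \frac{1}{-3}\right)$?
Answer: $- \frac{10785}{2122} \approx -5.0825$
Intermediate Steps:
$b{\left(r \right)} = \left(-53 + r\right) \left(- \frac{1}{3} + r\right)$ ($b{\left(r \right)} = \left(-53 + r\right) \left(r - \frac{1}{3}\right) = \left(-53 + r\right) \left(- \frac{1}{3} + r\right)$)
$\frac{16915 - -19035}{-29687 + b{\left(-126 \right)}} = \frac{16915 - -19035}{-29687 + \left(\frac{53}{3} + \left(-126\right)^{2} - -6720\right)} = \frac{16915 + 19035}{-29687 + \left(\frac{53}{3} + 15876 + 6720\right)} = \frac{35950}{-29687 + \frac{67841}{3}} = \frac{35950}{- \frac{21220}{3}} = 35950 \left(- \frac{3}{21220}\right) = - \frac{10785}{2122}$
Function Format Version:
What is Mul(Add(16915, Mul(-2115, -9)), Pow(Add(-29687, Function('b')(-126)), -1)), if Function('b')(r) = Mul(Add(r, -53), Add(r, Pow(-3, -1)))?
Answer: Rational(-10785, 2122) ≈ -5.0825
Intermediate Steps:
Function('b')(r) = Mul(Add(-53, r), Add(Rational(-1, 3), r)) (Function('b')(r) = Mul(Add(-53, r), Add(r, Rational(-1, 3))) = Mul(Add(-53, r), Add(Rational(-1, 3), r)))
Mul(Add(16915, Mul(-2115, -9)), Pow(Add(-29687, Function('b')(-126)), -1)) = Mul(Add(16915, Mul(-2115, -9)), Pow(Add(-29687, Add(Rational(53, 3), Pow(-126, 2), Mul(Rational(-160, 3), -126))), -1)) = Mul(Add(16915, 19035), Pow(Add(-29687, Add(Rational(53, 3), 15876, 6720)), -1)) = Mul(35950, Pow(Add(-29687, Rational(67841, 3)), -1)) = Mul(35950, Pow(Rational(-21220, 3), -1)) = Mul(35950, Rational(-3, 21220)) = Rational(-10785, 2122)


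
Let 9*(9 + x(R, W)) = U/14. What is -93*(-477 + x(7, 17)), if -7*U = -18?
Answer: 2214609/49 ≈ 45196.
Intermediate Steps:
U = 18/7 (U = -⅐*(-18) = 18/7 ≈ 2.5714)
x(R, W) = -440/49 (x(R, W) = -9 + ((18/7)/14)/9 = -9 + ((18/7)*(1/14))/9 = -9 + (⅑)*(9/49) = -9 + 1/49 = -440/49)
-93*(-477 + x(7, 17)) = -93*(-477 - 440/49) = -93*(-23813/49) = 2214609/49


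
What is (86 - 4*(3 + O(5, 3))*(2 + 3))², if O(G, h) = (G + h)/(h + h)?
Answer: 4/9 ≈ 0.44444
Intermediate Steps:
O(G, h) = (G + h)/(2*h) (O(G, h) = (G + h)/((2*h)) = (G + h)*(1/(2*h)) = (G + h)/(2*h))
(86 - 4*(3 + O(5, 3))*(2 + 3))² = (86 - 4*(3 + (½)*(5 + 3)/3)*(2 + 3))² = (86 - 4*(3 + (½)*(⅓)*8)*5)² = (86 - 4*(3 + 4/3)*5)² = (86 - 52*5/3)² = (86 - 4*65/3)² = (86 - 260/3)² = (-⅔)² = 4/9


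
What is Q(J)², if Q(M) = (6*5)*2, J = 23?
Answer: 3600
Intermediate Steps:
Q(M) = 60 (Q(M) = 30*2 = 60)
Q(J)² = 60² = 3600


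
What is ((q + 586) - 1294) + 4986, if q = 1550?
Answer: 5828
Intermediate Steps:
((q + 586) - 1294) + 4986 = ((1550 + 586) - 1294) + 4986 = (2136 - 1294) + 4986 = 842 + 4986 = 5828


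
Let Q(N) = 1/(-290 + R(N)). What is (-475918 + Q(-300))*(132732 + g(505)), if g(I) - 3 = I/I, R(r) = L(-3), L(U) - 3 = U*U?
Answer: -8780831845440/139 ≈ -6.3171e+10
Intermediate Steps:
L(U) = 3 + U² (L(U) = 3 + U*U = 3 + U²)
R(r) = 12 (R(r) = 3 + (-3)² = 3 + 9 = 12)
g(I) = 4 (g(I) = 3 + I/I = 3 + 1 = 4)
Q(N) = -1/278 (Q(N) = 1/(-290 + 12) = 1/(-278) = -1/278)
(-475918 + Q(-300))*(132732 + g(505)) = (-475918 - 1/278)*(132732 + 4) = -132305205/278*132736 = -8780831845440/139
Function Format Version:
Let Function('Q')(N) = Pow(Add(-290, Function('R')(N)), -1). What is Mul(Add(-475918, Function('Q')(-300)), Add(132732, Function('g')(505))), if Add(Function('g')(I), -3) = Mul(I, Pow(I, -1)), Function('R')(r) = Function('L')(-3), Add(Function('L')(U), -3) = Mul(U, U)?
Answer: Rational(-8780831845440, 139) ≈ -6.3171e+10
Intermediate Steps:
Function('L')(U) = Add(3, Pow(U, 2)) (Function('L')(U) = Add(3, Mul(U, U)) = Add(3, Pow(U, 2)))
Function('R')(r) = 12 (Function('R')(r) = Add(3, Pow(-3, 2)) = Add(3, 9) = 12)
Function('g')(I) = 4 (Function('g')(I) = Add(3, Mul(I, Pow(I, -1))) = Add(3, 1) = 4)
Function('Q')(N) = Rational(-1, 278) (Function('Q')(N) = Pow(Add(-290, 12), -1) = Pow(-278, -1) = Rational(-1, 278))
Mul(Add(-475918, Function('Q')(-300)), Add(132732, Function('g')(505))) = Mul(Add(-475918, Rational(-1, 278)), Add(132732, 4)) = Mul(Rational(-132305205, 278), 132736) = Rational(-8780831845440, 139)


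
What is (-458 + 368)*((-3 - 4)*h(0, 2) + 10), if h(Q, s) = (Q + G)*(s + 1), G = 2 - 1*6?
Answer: -8460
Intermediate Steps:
G = -4 (G = 2 - 6 = -4)
h(Q, s) = (1 + s)*(-4 + Q) (h(Q, s) = (Q - 4)*(s + 1) = (-4 + Q)*(1 + s) = (1 + s)*(-4 + Q))
(-458 + 368)*((-3 - 4)*h(0, 2) + 10) = (-458 + 368)*((-3 - 4)*(-4 + 0 - 4*2 + 0*2) + 10) = -90*(-7*(-4 + 0 - 8 + 0) + 10) = -90*(-7*(-12) + 10) = -90*(84 + 10) = -90*94 = -8460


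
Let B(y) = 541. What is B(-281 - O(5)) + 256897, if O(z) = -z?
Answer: 257438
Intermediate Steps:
B(-281 - O(5)) + 256897 = 541 + 256897 = 257438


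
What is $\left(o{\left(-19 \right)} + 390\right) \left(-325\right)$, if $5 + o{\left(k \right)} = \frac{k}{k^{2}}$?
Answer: $- \frac{2377050}{19} \approx -1.2511 \cdot 10^{5}$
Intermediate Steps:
$o{\left(k \right)} = -5 + \frac{1}{k}$ ($o{\left(k \right)} = -5 + \frac{k}{k^{2}} = -5 + \frac{1}{k}$)
$\left(o{\left(-19 \right)} + 390\right) \left(-325\right) = \left(\left(-5 + \frac{1}{-19}\right) + 390\right) \left(-325\right) = \left(\left(-5 - \frac{1}{19}\right) + 390\right) \left(-325\right) = \left(- \frac{96}{19} + 390\right) \left(-325\right) = \frac{7314}{19} \left(-325\right) = - \frac{2377050}{19}$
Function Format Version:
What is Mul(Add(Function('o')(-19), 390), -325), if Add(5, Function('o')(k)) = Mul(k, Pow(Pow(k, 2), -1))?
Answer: Rational(-2377050, 19) ≈ -1.2511e+5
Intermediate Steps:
Function('o')(k) = Add(-5, Pow(k, -1)) (Function('o')(k) = Add(-5, Mul(k, Pow(Pow(k, 2), -1))) = Add(-5, Mul(k, Pow(k, -2))) = Add(-5, Pow(k, -1)))
Mul(Add(Function('o')(-19), 390), -325) = Mul(Add(Add(-5, Pow(-19, -1)), 390), -325) = Mul(Add(Add(-5, Rational(-1, 19)), 390), -325) = Mul(Add(Rational(-96, 19), 390), -325) = Mul(Rational(7314, 19), -325) = Rational(-2377050, 19)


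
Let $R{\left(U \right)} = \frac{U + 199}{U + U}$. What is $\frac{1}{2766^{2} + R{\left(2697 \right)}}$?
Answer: $\frac{2697}{20634090380} \approx 1.3071 \cdot 10^{-7}$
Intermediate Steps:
$R{\left(U \right)} = \frac{199 + U}{2 U}$
$\frac{1}{2766^{2} + R{\left(2697 \right)}} = \frac{1}{2766^{2} + \frac{199 + 2697}{2 \cdot 2697}} = \frac{1}{7650756 + \frac{1}{2} \cdot \frac{1}{2697} \cdot 2896} = \frac{1}{7650756 + \frac{1448}{2697}} = \frac{1}{\frac{20634090380}{2697}} = \frac{2697}{20634090380}$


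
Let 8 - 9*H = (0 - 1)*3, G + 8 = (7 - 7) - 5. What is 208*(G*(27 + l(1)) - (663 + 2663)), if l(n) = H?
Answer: -6913088/9 ≈ -7.6812e+5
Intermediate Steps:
G = -13 (G = -8 + ((7 - 7) - 5) = -8 + (0 - 5) = -8 - 5 = -13)
H = 11/9 (H = 8/9 - (0 - 1)*3/9 = 8/9 - (-1)*3/9 = 8/9 - 1/9*(-3) = 8/9 + 1/3 = 11/9 ≈ 1.2222)
l(n) = 11/9
208*(G*(27 + l(1)) - (663 + 2663)) = 208*(-13*(27 + 11/9) - (663 + 2663)) = 208*(-13*254/9 - 1*3326) = 208*(-3302/9 - 3326) = 208*(-33236/9) = -6913088/9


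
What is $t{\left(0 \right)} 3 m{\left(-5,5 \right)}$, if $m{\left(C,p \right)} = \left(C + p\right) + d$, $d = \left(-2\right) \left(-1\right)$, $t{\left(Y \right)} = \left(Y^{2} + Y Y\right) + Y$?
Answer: $0$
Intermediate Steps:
$t{\left(Y \right)} = Y + 2 Y^{2}$ ($t{\left(Y \right)} = \left(Y^{2} + Y^{2}\right) + Y = 2 Y^{2} + Y = Y + 2 Y^{2}$)
$d = 2$
$m{\left(C,p \right)} = 2 + C + p$ ($m{\left(C,p \right)} = \left(C + p\right) + 2 = 2 + C + p$)
$t{\left(0 \right)} 3 m{\left(-5,5 \right)} = 0 \left(1 + 2 \cdot 0\right) 3 \left(2 - 5 + 5\right) = 0 \left(1 + 0\right) 3 \cdot 2 = 0 \cdot 1 \cdot 3 \cdot 2 = 0 \cdot 3 \cdot 2 = 0 \cdot 2 = 0$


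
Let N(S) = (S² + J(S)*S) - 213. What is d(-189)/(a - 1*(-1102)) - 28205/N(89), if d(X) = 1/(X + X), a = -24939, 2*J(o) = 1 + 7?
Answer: -2016967691/576664704 ≈ -3.4976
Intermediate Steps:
J(o) = 4 (J(o) = (1 + 7)/2 = (½)*8 = 4)
N(S) = -213 + S² + 4*S (N(S) = (S² + 4*S) - 213 = -213 + S² + 4*S)
d(X) = 1/(2*X)
d(-189)/(a - 1*(-1102)) - 28205/N(89) = ((½)/(-189))/(-24939 - 1*(-1102)) - 28205/(-213 + 89² + 4*89) = ((½)*(-1/189))/(-24939 + 1102) - 28205/(-213 + 7921 + 356) = -1/378/(-23837) - 28205/8064 = -1/378*(-1/23837) - 28205*1/8064 = 1/9010386 - 28205/8064 = -2016967691/576664704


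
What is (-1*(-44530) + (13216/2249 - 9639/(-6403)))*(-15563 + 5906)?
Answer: -6193553183730333/14400347 ≈ -4.3010e+8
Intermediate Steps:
(-1*(-44530) + (13216/2249 - 9639/(-6403)))*(-15563 + 5906) = (44530 + (13216*(1/2249) - 9639*(-1/6403)))*(-9657) = (44530 + (13216/2249 + 9639/6403))*(-9657) = (44530 + 106300159/14400347)*(-9657) = (641353752069/14400347)*(-9657) = -6193553183730333/14400347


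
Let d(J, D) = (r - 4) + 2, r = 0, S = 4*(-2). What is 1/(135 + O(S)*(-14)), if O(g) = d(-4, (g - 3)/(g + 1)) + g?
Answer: 1/275 ≈ 0.0036364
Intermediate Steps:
S = -8
d(J, D) = -2 (d(J, D) = (0 - 4) + 2 = -4 + 2 = -2)
O(g) = -2 + g
1/(135 + O(S)*(-14)) = 1/(135 + (-2 - 8)*(-14)) = 1/(135 - 10*(-14)) = 1/(135 + 140) = 1/275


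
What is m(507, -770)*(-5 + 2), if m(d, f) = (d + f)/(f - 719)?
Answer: -789/1489 ≈ -0.52989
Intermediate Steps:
m(d, f) = (d + f)/(-719 + f)
m(507, -770)*(-5 + 2) = ((507 - 770)/(-719 - 770))*(-5 + 2) = (-263/(-1489))*(-3) = -1/1489*(-263)*(-3) = (263/1489)*(-3) = -789/1489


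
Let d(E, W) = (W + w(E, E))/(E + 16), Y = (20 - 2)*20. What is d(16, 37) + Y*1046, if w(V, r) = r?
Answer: 12049973/32 ≈ 3.7656e+5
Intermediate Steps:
Y = 360 (Y = 18*20 = 360)
d(E, W) = (E + W)/(16 + E) (d(E, W) = (W + E)/(E + 16) = (E + W)/(16 + E))
d(16, 37) + Y*1046 = (16 + 37)/(16 + 16) + 360*1046 = 53/32 + 376560 = 12049973/32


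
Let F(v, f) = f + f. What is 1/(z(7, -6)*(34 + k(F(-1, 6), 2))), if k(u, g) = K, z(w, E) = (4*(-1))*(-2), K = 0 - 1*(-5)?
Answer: 1/312 ≈ 0.0032051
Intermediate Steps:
K = 5 (K = 0 + 5 = 5)
F(v, f) = 2*f
z(w, E) = 8 (z(w, E) = -4*(-2) = 8)
k(u, g) = 5
1/(z(7, -6)*(34 + k(F(-1, 6), 2))) = 1/(8*(34 + 5)) = 1/(8*39) = 1/312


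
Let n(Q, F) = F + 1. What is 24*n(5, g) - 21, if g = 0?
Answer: 3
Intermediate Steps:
n(Q, F) = 1 + F
24*n(5, g) - 21 = 24*(1 + 0) - 21 = 24*1 - 21 = 24 - 21 = 3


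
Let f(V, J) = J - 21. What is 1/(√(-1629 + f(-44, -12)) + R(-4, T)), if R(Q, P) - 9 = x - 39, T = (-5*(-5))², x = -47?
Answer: -77/7591 - I*√1662/7591 ≈ -0.010144 - 0.0053705*I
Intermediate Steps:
f(V, J) = -21 + J
T = 625 (T = 25² = 625)
R(Q, P) = -77 (R(Q, P) = 9 + (-47 - 39) = 9 - 86 = -77)
1/(√(-1629 + f(-44, -12)) + R(-4, T)) = 1/(√(-1629 + (-21 - 12)) - 77) = 1/(√(-1629 - 33) - 77) = 1/(√(-1662) - 77) = 1/(I*√1662 - 77) = 1/(-77 + I*√1662)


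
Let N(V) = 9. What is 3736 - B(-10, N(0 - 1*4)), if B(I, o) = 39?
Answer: 3697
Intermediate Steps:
3736 - B(-10, N(0 - 1*4)) = 3736 - 1*39 = 3736 - 39 = 3697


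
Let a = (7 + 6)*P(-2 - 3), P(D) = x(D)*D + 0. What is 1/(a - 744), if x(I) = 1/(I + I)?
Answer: -2/1475 ≈ -0.0013559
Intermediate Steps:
x(I) = 1/(2*I)
P(D) = ½ (P(D) = (1/(2*D))*D + 0 = ½ + 0 = ½)
a = 13/2 (a = (7 + 6)*(½) = 13*(½) = 13/2 ≈ 6.5000)
1/(a - 744) = 1/(13/2 - 744) = 1/(-1475/2) = -2/1475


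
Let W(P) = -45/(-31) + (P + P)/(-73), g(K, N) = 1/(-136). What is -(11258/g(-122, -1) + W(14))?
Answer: 3464849727/2263 ≈ 1.5311e+6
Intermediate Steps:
g(K, N) = -1/136
W(P) = 45/31 - 2*P/73 (W(P) = -45*(-1/31) + (2*P)*(-1/73) = 45/31 - 2*P/73)
-(11258/g(-122, -1) + W(14)) = -(11258/(-1/136) + (45/31 - 2/73*14)) = -(11258*(-136) + (45/31 - 28/73)) = -(-1531088 + 2417/2263) = -1*(-3464849727/2263) = 3464849727/2263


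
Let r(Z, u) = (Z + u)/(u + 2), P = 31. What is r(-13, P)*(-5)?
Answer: -30/11 ≈ -2.7273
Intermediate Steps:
r(Z, u) = (Z + u)/(2 + u)
r(-13, P)*(-5) = ((-13 + 31)/(2 + 31))*(-5) = (18/33)*(-5) = ((1/33)*18)*(-5) = (6/11)*(-5) = -30/11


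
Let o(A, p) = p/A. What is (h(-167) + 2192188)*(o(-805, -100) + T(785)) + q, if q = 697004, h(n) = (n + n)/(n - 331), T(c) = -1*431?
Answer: -37838563554853/40089 ≈ -9.4386e+8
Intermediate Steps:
T(c) = -431
h(n) = 2*n/(-331 + n) (h(n) = (2*n)/(-331 + n) = 2*n/(-331 + n))
(h(-167) + 2192188)*(o(-805, -100) + T(785)) + q = (2*(-167)/(-331 - 167) + 2192188)*(-100/(-805) - 431) + 697004 = (2*(-167)/(-498) + 2192188)*(-100*(-1/805) - 431) + 697004 = (2*(-167)*(-1/498) + 2192188)*(20/161 - 431) + 697004 = (167/249 + 2192188)*(-69371/161) + 697004 = (545854979/249)*(-69371/161) + 697004 = -37866505748209/40089 + 697004 = -37838563554853/40089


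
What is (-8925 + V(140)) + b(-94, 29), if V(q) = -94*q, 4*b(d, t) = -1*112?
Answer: -22113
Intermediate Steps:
b(d, t) = -28 (b(d, t) = (-1*112)/4 = (¼)*(-112) = -28)
(-8925 + V(140)) + b(-94, 29) = (-8925 - 94*140) - 28 = (-8925 - 13160) - 28 = -22085 - 28 = -22113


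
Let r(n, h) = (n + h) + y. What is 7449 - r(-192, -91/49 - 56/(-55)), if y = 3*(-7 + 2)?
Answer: 2947883/385 ≈ 7656.8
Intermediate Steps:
y = -15 (y = 3*(-5) = -15)
r(n, h) = -15 + h + n (r(n, h) = (n + h) - 15 = (h + n) - 15 = -15 + h + n)
7449 - r(-192, -91/49 - 56/(-55)) = 7449 - (-15 + (-91/49 - 56/(-55)) - 192) = 7449 - (-15 + (-91*1/49 - 56*(-1/55)) - 192) = 7449 - (-15 + (-13/7 + 56/55) - 192) = 7449 - (-15 - 323/385 - 192) = 7449 - 1*(-80018/385) = 7449 + 80018/385 = 2947883/385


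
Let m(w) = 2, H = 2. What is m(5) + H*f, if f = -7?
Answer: -12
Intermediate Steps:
m(5) + H*f = 2 + 2*(-7) = 2 - 14 = -12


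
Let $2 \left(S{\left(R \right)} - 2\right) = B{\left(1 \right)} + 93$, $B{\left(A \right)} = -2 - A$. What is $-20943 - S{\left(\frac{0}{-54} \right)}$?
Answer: $-20990$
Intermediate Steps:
$S{\left(R \right)} = 47$ ($S{\left(R \right)} = 2 + \frac{\left(-2 - 1\right) + 93}{2} = 2 + \frac{-3 + 93}{2} = 2 + \frac{1}{2} \cdot 90 = 2 + 45 = 47$)
$-20943 - S{\left(\frac{0}{-54} \right)} = -20943 - 47 = -20990$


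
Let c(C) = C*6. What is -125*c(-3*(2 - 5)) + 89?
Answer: -6661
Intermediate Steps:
c(C) = 6*C
-125*c(-3*(2 - 5)) + 89 = -750*(-3*(2 - 5)) + 89 = -750*(-3*(-3)) + 89 = -750*9 + 89 = -125*54 + 89 = -6750 + 89 = -6661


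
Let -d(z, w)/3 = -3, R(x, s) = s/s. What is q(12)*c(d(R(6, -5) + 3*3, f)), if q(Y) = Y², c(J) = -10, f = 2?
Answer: -1440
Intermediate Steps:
R(x, s) = 1
d(z, w) = 9 (d(z, w) = -3*(-3) = 9)
q(12)*c(d(R(6, -5) + 3*3, f)) = 12²*(-10) = 144*(-10) = -1440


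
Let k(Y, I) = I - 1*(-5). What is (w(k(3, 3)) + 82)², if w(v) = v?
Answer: 8100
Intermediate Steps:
k(Y, I) = 5 + I (k(Y, I) = I + 5 = 5 + I)
(w(k(3, 3)) + 82)² = ((5 + 3) + 82)² = (8 + 82)² = 90² = 8100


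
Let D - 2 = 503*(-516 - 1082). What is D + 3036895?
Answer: 2233103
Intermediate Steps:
D = -803792 (D = 2 + 503*(-516 - 1082) = 2 + 503*(-1598) = 2 - 803794 = -803792)
D + 3036895 = -803792 + 3036895 = 2233103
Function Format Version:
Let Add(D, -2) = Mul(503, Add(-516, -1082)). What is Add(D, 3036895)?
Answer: 2233103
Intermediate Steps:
D = -803792 (D = Add(2, Mul(503, Add(-516, -1082))) = Add(2, Mul(503, -1598)) = Add(2, -803794) = -803792)
Add(D, 3036895) = Add(-803792, 3036895) = 2233103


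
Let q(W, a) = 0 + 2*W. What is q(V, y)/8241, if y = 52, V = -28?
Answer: -56/8241 ≈ -0.0067953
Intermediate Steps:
q(W, a) = 2*W
q(V, y)/8241 = (2*(-28))/8241 = -56*1/8241 = -56/8241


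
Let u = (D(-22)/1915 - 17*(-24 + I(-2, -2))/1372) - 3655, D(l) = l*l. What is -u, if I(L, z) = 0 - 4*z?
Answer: 2400472243/656845 ≈ 3654.5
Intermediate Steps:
I(L, z) = -4*z
D(l) = l²
u = -2400472243/656845 (u = ((-22)²/1915 - 17*(-24 - 4*(-2))/1372) - 3655 = (484*(1/1915) - 17*(-24 + 8)*(1/1372)) - 3655 = (484/1915 - 17*(-16)*(1/1372)) - 3655 = (484/1915 + 272*(1/1372)) - 3655 = (484/1915 + 68/343) - 3655 = 296232/656845 - 3655 = -2400472243/656845 ≈ -3654.5)
-u = -1*(-2400472243/656845) = 2400472243/656845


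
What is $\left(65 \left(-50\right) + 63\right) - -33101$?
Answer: $29914$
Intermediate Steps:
$\left(65 \left(-50\right) + 63\right) - -33101 = \left(-3250 + 63\right) + 33101 = -3187 + 33101 = 29914$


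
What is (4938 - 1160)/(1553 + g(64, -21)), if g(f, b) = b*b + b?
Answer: 3778/1973 ≈ 1.9149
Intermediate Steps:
g(f, b) = b + b² (g(f, b) = b² + b = b + b²)
(4938 - 1160)/(1553 + g(64, -21)) = (4938 - 1160)/(1553 - 21*(1 - 21)) = 3778/(1553 - 21*(-20)) = 3778/(1553 + 420) = 3778/1973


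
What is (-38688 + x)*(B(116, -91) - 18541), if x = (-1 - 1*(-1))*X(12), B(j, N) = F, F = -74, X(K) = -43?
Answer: 720177120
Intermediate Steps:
B(j, N) = -74
x = 0 (x = (-1 - 1*(-1))*(-43) = (-1 + 1)*(-43) = 0*(-43) = 0)
(-38688 + x)*(B(116, -91) - 18541) = (-38688 + 0)*(-74 - 18541) = -38688*(-18615) = 720177120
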